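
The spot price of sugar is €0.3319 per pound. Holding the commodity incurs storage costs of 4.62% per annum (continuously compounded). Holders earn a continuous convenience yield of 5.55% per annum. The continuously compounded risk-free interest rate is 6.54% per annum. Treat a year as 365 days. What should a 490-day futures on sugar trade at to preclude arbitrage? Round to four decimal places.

Net carry = r + u − y = 0.0654 + 0.0462 − 0.0555 = 0.0561
F = S·e^((r+u−y)T) = 0.3319 · e^(0.0561 × 490/365) = 0.3319 · e^0.075312
= 0.3319 × 1.078221 = €0.3579 per pound

€0.3579 per pound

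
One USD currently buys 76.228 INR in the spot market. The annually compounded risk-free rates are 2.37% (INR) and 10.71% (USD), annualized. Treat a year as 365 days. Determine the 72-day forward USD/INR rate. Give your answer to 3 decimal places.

By covered interest parity, F = S · (1+r_INR)^T / (1+r_USD)^T
= 76.228 × 1.004631 / 1.020273 = 76.228 × 0.984669
F = 75.059 INR per USD

75.059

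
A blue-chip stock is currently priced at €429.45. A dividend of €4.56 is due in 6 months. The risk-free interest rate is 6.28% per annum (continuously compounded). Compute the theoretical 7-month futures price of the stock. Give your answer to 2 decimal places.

€440.89

PV(dividends) I = 4.56·e^(−0.0628·6/12)
I = 4.4190
F = (S − I)·e^(rT) = (429.45 − 4.4190) · e^(0.0628·7/12)
= 425.0310 · e^0.036633 = 425.0310 × 1.037312 = €440.89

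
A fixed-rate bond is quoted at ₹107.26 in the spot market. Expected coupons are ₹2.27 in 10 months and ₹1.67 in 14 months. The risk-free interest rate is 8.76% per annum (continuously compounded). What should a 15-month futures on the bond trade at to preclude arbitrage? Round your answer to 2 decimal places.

₹115.64

PV(coupons) I = 2.27·e^(−0.0876·10/12) + 1.67·e^(−0.0876·14/12)
I = 2.1102 + 1.5078 = 3.6180
F = (S − I)·e^(rT) = (107.26 − 3.6180) · e^(0.0876·15/12)
= 103.6420 · e^0.109500 = 103.6420 × 1.115720 = ₹115.64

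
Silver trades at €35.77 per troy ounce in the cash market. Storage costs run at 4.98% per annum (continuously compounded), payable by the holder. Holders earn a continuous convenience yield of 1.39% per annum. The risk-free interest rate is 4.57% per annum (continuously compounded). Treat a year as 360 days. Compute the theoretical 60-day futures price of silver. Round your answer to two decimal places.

€36.26 per troy ounce

Net carry = r + u − y = 0.0457 + 0.0498 − 0.0139 = 0.0816
F = S·e^((r+u−y)T) = 35.77 · e^(0.0816 × 60/360) = 35.77 · e^0.013600
= 35.77 × 1.013693 = €36.26 per troy ounce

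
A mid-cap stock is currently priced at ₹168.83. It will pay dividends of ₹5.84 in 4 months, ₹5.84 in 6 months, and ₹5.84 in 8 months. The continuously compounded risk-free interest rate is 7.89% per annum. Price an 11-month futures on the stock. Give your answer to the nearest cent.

₹163.39

PV(dividends) I = 5.84·e^(−0.0789·4/12) + 5.84·e^(−0.0789·6/12) + 5.84·e^(−0.0789·8/12)
I = 5.6884 + 5.6141 + 5.5408 = 16.8433
F = (S − I)·e^(rT) = (168.83 − 16.8433) · e^(0.0789·11/12)
= 151.9867 · e^0.072325 = 151.9867 × 1.075005 = ₹163.39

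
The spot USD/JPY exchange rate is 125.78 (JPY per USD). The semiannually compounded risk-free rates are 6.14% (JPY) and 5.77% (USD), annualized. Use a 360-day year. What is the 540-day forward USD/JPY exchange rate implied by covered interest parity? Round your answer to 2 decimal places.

By covered interest parity, F = S · (1+r_JPY/2)^(2T) / (1+r_USD/2)^(2T)
= 125.78 × 1.094956 / 1.089071 = 125.78 × 1.005404
F = 126.46 JPY per USD

126.46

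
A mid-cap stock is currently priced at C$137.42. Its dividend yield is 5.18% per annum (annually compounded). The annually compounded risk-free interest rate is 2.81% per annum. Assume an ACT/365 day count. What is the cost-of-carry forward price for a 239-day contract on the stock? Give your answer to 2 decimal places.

C$135.38

F = S · (1+r)^T / (1+q)^T
= 137.42 × 1.018312 / 1.033622 = 137.42 × 0.985188
F = C$135.38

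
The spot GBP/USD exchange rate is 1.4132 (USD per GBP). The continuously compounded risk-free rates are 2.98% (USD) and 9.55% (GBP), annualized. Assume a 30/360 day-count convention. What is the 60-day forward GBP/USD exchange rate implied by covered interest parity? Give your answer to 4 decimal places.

F = S·e^((r_USD − r_GBP)T) = 1.4132 · e^((0.0298 − 0.0955) × 60/360)
= 1.4132 · e^-0.010950 = 1.4132 × 0.989110
F = 1.3978 USD per GBP

1.3978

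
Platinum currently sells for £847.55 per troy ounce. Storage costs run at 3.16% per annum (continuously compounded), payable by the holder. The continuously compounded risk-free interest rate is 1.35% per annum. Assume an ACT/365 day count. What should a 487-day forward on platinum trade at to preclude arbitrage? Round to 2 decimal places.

£900.12 per troy ounce

Net carry = r + u − y = 0.0135 + 0.0316 − 0.0000 = 0.0451
F = S·e^((r+u−y)T) = 847.55 · e^(0.0451 × 487/365) = 847.55 · e^0.060175
= 847.55 × 1.062022 = £900.12 per troy ounce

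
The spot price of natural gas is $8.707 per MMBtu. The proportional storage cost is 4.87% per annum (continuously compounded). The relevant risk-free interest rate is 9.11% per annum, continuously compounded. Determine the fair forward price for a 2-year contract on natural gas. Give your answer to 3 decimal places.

Net carry = r + u − y = 0.0911 + 0.0487 − 0.0000 = 0.1398
F = S·e^((r+u−y)T) = 8.707 · e^(0.1398 × 2) = 8.707 · e^0.279600
= 8.707 × 1.322601 = $11.516 per MMBtu

$11.516 per MMBtu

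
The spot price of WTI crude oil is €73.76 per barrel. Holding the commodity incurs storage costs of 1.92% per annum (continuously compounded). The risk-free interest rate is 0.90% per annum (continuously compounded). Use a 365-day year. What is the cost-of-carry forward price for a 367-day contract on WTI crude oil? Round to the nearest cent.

Net carry = r + u − y = 0.0090 + 0.0192 − 0.0000 = 0.0282
F = S·e^((r+u−y)T) = 73.76 · e^(0.0282 × 367/365) = 73.76 · e^0.028355
= 73.76 × 1.028761 = €75.88 per barrel

€75.88 per barrel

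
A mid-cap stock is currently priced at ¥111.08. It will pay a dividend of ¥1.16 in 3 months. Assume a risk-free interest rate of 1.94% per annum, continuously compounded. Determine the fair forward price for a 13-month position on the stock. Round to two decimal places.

¥112.26

PV(dividends) I = 1.16·e^(−0.0194·3/12)
I = 1.1544
F = (S − I)·e^(rT) = (111.08 − 1.1544) · e^(0.0194·13/12)
= 109.9256 · e^0.021017 = 109.9256 × 1.021239 = ¥112.26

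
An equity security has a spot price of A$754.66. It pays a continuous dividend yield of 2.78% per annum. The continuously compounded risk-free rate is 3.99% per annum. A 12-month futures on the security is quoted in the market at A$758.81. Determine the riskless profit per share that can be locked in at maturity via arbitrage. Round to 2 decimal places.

A$5.04 per share

Fair futures: F* = S·e^(carry·T), with carry = (r − q) = 0.0399 − 0.0278 = 0.0121
F* = 754.66 · e^(0.0121 × 12/12) = 754.66 · e^0.012100 = 754.66 × 1.012174 = A$763.8472
Market A$758.81 < fair A$763.8472: forward underpriced → reverse cash-and-carry (short spot, go long the forward).
At maturity, profit = |F_mkt − F*| = |758.81 − 763.8472| = A$5.04 per share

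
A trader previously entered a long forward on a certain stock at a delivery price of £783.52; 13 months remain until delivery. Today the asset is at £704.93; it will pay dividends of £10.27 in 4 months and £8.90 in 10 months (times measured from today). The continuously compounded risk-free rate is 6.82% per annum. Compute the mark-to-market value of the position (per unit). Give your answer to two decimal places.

PV(remaining dividends) I = 10.27·e^(−0.0682·4/12) + 8.90·e^(−0.0682·10/12) = 18.4475
Current forward F = (S − I)·e^(rT) = (704.93 − 18.4475)·e^(0.0682·13/12) = 686.4825 × 1.076681 = 739.1227
Value (long) = (F − K)·e^(−rT) = (739.1227 − 783.52) × 0.928780 = -41.2353
Value = -£41.24

-£41.24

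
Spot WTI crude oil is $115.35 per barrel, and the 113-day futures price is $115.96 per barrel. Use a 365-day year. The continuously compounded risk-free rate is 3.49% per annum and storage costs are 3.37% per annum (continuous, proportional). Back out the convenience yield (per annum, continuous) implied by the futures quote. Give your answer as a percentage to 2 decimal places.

F = S·e^((r+u−y)T) ⇒ (r+u−y) = ln(F/S)/T
ln(115.96/115.35) = 0.005274; /T ⇒ 0.017035
y = r + u − ln(F/S)/T = 0.0349 + 0.0337 − 0.017035 = 0.051565
y = 5.16%

5.16%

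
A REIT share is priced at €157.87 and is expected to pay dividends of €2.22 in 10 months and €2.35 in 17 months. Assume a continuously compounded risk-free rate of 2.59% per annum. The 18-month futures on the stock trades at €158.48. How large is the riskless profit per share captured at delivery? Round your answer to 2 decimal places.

PV(dividends) I = 2.22·e^(−0.0259·10/12) + 2.35·e^(−0.0259·17/12) = 4.4379
Fair futures F* = (S − I)·e^(rT) = (157.87 − 4.4379)·e^0.038850 = 153.4321 × 1.039615 = 159.5103
Market €158.48 < fair 159.5103: forward underpriced → reverse cash-and-carry (short the stock, invest proceeds at r, pay the dividends, go long the forward).
Profit at T = |F_mkt − F*| = |158.48 − 159.5103| = €1.03 per share

€1.03 per share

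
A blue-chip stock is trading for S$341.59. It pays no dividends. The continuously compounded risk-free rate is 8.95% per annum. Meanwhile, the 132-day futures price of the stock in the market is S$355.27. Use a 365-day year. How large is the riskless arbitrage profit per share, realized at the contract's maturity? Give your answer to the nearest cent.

Fair futures: F* = S·e^(carry·T), with carry = r = 0.0895
F* = 341.59 · e^(0.0895 × 132/365) = 341.59 · e^0.032367 = 341.59 × 1.032897 = S$352.8273
Market S$355.27 > fair S$352.8273: forward overpriced → cash-and-carry (buy spot, short the forward).
At maturity, profit = |F_mkt − F*| = |355.27 − 352.8273| = S$2.44 per share

S$2.44 per share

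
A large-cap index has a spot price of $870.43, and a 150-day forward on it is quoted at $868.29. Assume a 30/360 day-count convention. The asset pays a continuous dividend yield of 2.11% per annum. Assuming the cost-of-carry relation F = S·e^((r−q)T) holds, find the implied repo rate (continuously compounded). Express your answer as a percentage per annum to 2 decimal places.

From F = S·e^((r−q)T): (r − q) = ln(F/S)/T
ln(868.29/870.43) = ln(0.997541) = -0.002462
(r − q) = -0.002462 / (150/360) = -0.005909
r = ln(F/S)/T + q = -0.005909 + 0.0211 = 0.015191
r = 1.52%

1.52%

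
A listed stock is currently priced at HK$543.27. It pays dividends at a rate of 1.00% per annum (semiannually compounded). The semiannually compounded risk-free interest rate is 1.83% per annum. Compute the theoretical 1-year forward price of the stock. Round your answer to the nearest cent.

HK$547.77

F = S · (1+r/2)^(2T) / (1+q/2)^(2T)
= 543.27 × 1.018384 / 1.010025 = 543.27 × 1.008276
F = HK$547.77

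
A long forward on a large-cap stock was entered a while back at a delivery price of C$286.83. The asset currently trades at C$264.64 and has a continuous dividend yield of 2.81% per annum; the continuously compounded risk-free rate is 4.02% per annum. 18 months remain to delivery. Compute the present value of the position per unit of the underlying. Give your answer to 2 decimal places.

Current fair forward for the remaining 18 months: F = S·e^((r − q)·T), (r − q) = 0.0402 − 0.0281 = 0.0121
F = 264.64 · e^(0.0121 × 18/12) = 264.64 × 1.018316 = 269.4871
Value of long forward = (F − K)·e^(−rT) = (269.4871 − 286.83) · e^(−0.0402·18/12)
= -17.3429 × 0.941482 = -16.33

-C$16.33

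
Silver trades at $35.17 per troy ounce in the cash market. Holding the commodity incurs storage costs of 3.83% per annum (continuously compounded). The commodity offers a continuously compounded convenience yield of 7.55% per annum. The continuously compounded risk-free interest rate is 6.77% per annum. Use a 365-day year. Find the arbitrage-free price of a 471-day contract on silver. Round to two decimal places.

Net carry = r + u − y = 0.0677 + 0.0383 − 0.0755 = 0.0305
F = S·e^((r+u−y)T) = 35.17 · e^(0.0305 × 471/365) = 35.17 · e^0.039358
= 35.17 × 1.040143 = $36.58 per troy ounce

$36.58 per troy ounce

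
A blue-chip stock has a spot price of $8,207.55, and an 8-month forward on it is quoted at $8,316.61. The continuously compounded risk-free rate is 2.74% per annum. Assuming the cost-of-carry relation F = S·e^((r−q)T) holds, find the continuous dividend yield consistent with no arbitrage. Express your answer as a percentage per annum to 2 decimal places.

0.76%

From F = S·e^((r−q)T): (r − q) = ln(F/S)/T
ln(8316.61/8207.55) = ln(1.013288) = 0.013200
(r − q) = 0.013200 / (8/12) = 0.019800
q = r − ln(F/S)/T = 0.0274 − 0.019800 = 0.007600
q = 0.76%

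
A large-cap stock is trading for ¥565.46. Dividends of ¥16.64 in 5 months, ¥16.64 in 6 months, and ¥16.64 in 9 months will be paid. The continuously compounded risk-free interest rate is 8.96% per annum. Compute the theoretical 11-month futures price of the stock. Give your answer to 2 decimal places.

PV(dividends) I = 16.64·e^(−0.0896·5/12) + 16.64·e^(−0.0896·6/12) + 16.64·e^(−0.0896·9/12)
I = 16.0302 + 15.9110 + 15.5585 = 47.4997
F = (S − I)·e^(rT) = (565.46 − 47.4997) · e^(0.0896·11/12)
= 517.9603 · e^0.082133 = 517.9603 × 1.085600 = ¥562.30

¥562.30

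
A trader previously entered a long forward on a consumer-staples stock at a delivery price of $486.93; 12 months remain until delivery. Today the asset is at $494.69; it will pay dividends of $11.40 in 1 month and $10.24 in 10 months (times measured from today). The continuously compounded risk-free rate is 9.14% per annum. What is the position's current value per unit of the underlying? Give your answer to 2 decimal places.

PV(remaining dividends) I = 11.40·e^(−0.0914·1/12) + 10.24·e^(−0.0914·10/12) = 20.8025
Current forward F = (S − I)·e^(rT) = (494.69 − 20.8025)·e^(0.0914·12/12) = 473.8875 × 1.095707 = 519.2419
Value (long) = (F − K)·e^(−rT) = (519.2419 − 486.93) × 0.912653 = 29.4896
Value = $29.49

$29.49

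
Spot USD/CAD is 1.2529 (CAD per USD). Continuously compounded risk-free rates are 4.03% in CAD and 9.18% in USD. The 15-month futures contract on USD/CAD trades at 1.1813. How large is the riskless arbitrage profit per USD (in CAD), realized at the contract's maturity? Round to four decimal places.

0.0065 per USD (in CAD)

Fair futures: F* = S·e^(carry·T), with carry = (r_CAD − r_USD) = 0.0403 − 0.0918 = -0.0515
F* = 1.2529 · e^(-0.0515 × 15/12) = 1.2529 · e^-0.064375 = 1.2529 × 0.937653 = 1.1748
Market 1.1813 > fair 1.1748: forward overpriced → cash-and-carry (buy spot, short the forward).
At maturity, profit = |F_mkt − F*| = |1.1813 − 1.1748| = 0.0065 per USD (in CAD)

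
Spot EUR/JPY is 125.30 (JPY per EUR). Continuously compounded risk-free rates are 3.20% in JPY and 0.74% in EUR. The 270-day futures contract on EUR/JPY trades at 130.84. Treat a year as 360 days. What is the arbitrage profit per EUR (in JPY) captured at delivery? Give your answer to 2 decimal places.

Fair futures: F* = S·e^(carry·T), with carry = (r_JPY − r_EUR) = 0.0320 − 0.0074 = 0.0246
F* = 125.30 · e^(0.0246 × 270/360) = 125.30 · e^0.018450 = 125.30 × 1.018621 = 127.6332
Market 130.84 > fair 127.6332: forward overpriced → cash-and-carry (buy spot, short the forward).
At maturity, profit = |F_mkt − F*| = |130.84 − 127.6332| = 3.21 per EUR (in JPY)

3.21 per EUR (in JPY)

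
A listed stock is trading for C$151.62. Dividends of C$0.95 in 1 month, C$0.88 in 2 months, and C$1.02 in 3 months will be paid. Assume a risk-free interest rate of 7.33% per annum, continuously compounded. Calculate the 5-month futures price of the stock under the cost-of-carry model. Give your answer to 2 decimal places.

PV(dividends) I = 0.95·e^(−0.0733·1/12) + 0.88·e^(−0.0733·2/12) + 1.02·e^(−0.0733·3/12)
I = 0.9442 + 0.8693 + 1.0015 = 2.8150
F = (S − I)·e^(rT) = (151.62 − 2.8150) · e^(0.0733·5/12)
= 148.8050 · e^0.030542 = 148.8050 × 1.031013 = C$153.42

C$153.42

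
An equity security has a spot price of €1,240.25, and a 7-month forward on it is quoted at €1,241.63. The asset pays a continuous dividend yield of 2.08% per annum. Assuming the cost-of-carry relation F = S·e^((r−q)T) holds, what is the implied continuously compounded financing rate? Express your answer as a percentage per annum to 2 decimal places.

From F = S·e^((r−q)T): (r − q) = ln(F/S)/T
ln(1241.63/1240.25) = ln(1.001113) = 0.001112
(r − q) = 0.001112 / (7/12) = 0.001906
r = ln(F/S)/T + q = 0.001906 + 0.0208 = 0.022706
r = 2.27%

2.27%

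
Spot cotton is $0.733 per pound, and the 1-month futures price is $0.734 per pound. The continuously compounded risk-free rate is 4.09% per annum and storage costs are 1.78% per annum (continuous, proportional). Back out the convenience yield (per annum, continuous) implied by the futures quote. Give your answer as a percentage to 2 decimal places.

4.23%

F = S·e^((r+u−y)T) ⇒ (r+u−y) = ln(F/S)/T
ln(0.734/0.733) = 0.001363; /T ⇒ 0.016356
y = r + u − ln(F/S)/T = 0.0409 + 0.0178 − 0.016356 = 0.042344
y = 4.23%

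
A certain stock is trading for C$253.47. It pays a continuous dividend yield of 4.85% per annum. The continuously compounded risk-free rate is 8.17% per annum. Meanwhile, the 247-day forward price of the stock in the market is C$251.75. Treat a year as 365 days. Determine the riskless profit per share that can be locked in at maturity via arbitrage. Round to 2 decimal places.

C$7.48 per share

Fair forward: F* = S·e^(carry·T), with carry = (r − q) = 0.0817 − 0.0485 = 0.0332
F* = 253.47 · e^(0.0332 × 247/365) = 253.47 · e^0.022467 = 253.47 × 1.022721 = C$259.2291
Market C$251.75 < fair C$259.2291: forward underpriced → reverse cash-and-carry (short spot, go long the forward).
At maturity, profit = |F_mkt − F*| = |251.75 − 259.2291| = C$7.48 per share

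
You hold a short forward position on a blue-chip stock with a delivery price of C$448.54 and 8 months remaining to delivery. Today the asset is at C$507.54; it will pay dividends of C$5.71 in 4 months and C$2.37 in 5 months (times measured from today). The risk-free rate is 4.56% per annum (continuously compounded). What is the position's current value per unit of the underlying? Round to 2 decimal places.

-C$64.48

PV(remaining dividends) I = 5.71·e^(−0.0456·4/12) + 2.37·e^(−0.0456·5/12) = 7.9493
Current forward F = (S − I)·e^(rT) = (507.54 − 7.9493)·e^(0.0456·8/12) = 499.5907 × 1.030867 = 515.0116
Value (long) = (F − K)·e^(−rT) = (515.0116 − 448.54) × 0.970057 = 64.4812
Short position value = −(long value) = -C$64.48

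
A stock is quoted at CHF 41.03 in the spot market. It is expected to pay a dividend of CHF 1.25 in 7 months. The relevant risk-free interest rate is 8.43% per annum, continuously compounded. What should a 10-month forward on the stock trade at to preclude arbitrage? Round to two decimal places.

CHF 42.74

PV(dividends) I = 1.25·e^(−0.0843·7/12)
I = 1.1900
F = (S − I)·e^(rT) = (41.03 − 1.1900) · e^(0.0843·10/12)
= 39.8400 · e^0.070250 = 39.8400 × 1.072776 = CHF 42.74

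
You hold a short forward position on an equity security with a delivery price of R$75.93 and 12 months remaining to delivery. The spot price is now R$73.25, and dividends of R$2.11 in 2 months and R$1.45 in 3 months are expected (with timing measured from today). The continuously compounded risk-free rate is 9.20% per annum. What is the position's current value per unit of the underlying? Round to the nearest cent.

PV(remaining dividends) I = 2.11·e^(−0.0920·2/12) + 1.45·e^(−0.0920·3/12) = 3.4949
Current forward F = (S − I)·e^(rT) = (73.25 − 3.4949)·e^(0.0920·12/12) = 69.7551 × 1.096365 = 76.4771
Value (long) = (F − K)·e^(−rT) = (76.4771 − 75.93) × 0.912105 = 0.4990
Short position value = −(long value) = -R$0.50

-R$0.50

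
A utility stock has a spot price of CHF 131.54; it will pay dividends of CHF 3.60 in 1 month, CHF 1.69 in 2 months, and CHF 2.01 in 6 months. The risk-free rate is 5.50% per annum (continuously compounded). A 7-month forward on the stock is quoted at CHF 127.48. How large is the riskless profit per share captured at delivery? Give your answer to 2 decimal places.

CHF 0.90 per share

PV(dividends) I = 3.60·e^(−0.0550·1/12) + 1.69·e^(−0.0550·2/12) + 2.01·e^(−0.0550·6/12) = 7.2136
Fair forward F* = (S − I)·e^(rT) = (131.54 − 7.2136)·e^0.032083 = 124.3264 × 1.032603 = 128.3798
Market CHF 127.48 < fair 128.3798: forward underpriced → reverse cash-and-carry (short the stock, invest proceeds at r, pay the dividends, go long the forward).
Profit at T = |F_mkt − F*| = |127.48 − 128.3798| = CHF 0.90 per share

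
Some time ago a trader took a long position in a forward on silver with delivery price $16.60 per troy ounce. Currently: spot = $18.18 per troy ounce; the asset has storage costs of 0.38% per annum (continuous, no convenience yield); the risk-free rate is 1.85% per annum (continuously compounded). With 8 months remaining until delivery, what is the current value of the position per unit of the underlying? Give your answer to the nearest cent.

$1.83 per troy ounce

Current fair forward for the remaining 8 months: F = S·e^((r + u)·T), (r + u) = 0.0185 + 0.0038 = 0.0223
F = 18.18 · e^(0.0223 × 8/12) = 18.18 × 1.014978 = 18.4523
Value of long forward = (F − K)·e^(−rT) = (18.4523 − 16.60) · e^(−0.0185·8/12)
= 1.8523 × 0.987742 = 1.83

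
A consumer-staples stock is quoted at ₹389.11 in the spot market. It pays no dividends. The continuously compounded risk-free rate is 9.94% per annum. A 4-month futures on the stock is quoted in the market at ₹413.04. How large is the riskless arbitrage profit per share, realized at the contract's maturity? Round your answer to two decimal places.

₹10.82 per share

Fair futures: F* = S·e^(carry·T), with carry = r = 0.0994
F* = 389.11 · e^(0.0994 × 4/12) = 389.11 · e^0.033133 = 389.11 × 1.033688 = ₹402.2183
Market ₹413.04 > fair ₹402.2183: forward overpriced → cash-and-carry (buy spot, short the forward).
At maturity, profit = |F_mkt − F*| = |413.04 − 402.2183| = ₹10.82 per share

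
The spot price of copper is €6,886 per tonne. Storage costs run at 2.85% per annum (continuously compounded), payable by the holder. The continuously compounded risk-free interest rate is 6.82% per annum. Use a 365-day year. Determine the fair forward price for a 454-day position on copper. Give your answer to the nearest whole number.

Net carry = r + u − y = 0.0682 + 0.0285 − 0.0000 = 0.0967
F = S·e^((r+u−y)T) = 6886 · e^(0.0967 × 454/365) = 6886 · e^0.120279
= 6886 × 1.127811 = €7,766 per tonne

€7,766 per tonne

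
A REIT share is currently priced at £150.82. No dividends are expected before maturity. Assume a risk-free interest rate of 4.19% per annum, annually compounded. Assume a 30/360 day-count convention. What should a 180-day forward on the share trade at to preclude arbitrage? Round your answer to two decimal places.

F = S · (1+r)^T
= 150.82 × 1.020735
F = £153.95

£153.95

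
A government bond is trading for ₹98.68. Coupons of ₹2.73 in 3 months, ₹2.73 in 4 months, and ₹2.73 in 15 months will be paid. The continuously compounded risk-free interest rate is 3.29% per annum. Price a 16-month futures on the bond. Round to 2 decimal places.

₹94.72

PV(coupons) I = 2.73·e^(−0.0329·3/12) + 2.73·e^(−0.0329·4/12) + 2.73·e^(−0.0329·15/12)
I = 2.7076 + 2.7002 + 2.6200 = 8.0278
F = (S − I)·e^(rT) = (98.68 − 8.0278) · e^(0.0329·16/12)
= 90.6522 · e^0.043867 = 90.6522 × 1.044843 = ₹94.72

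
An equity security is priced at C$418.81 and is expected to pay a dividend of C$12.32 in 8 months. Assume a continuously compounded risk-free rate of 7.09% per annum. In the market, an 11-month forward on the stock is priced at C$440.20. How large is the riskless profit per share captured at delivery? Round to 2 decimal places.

PV(dividends) I = 12.32·e^(−0.0709·8/12) = 11.7512
Fair forward F* = (S − I)·e^(rT) = (418.81 − 11.7512)·e^0.064992 = 407.0588 × 1.067150 = 434.3928
Market C$440.20 > fair 434.3928: forward overpriced → cash-and-carry (borrow at r, buy the stock and collect the dividends, short the forward).
Profit at T = |F_mkt − F*| = |440.20 − 434.3928| = C$5.81 per share

C$5.81 per share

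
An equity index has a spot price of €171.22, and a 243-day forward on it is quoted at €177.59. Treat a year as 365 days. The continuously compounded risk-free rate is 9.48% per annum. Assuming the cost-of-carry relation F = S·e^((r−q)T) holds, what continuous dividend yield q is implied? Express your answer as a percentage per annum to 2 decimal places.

3.99%

From F = S·e^((r−q)T): (r − q) = ln(F/S)/T
ln(177.59/171.22) = ln(1.037204) = 0.036529
(r − q) = 0.036529 / (243/365) = 0.054869
q = r − ln(F/S)/T = 0.0948 − 0.054869 = 0.039931
q = 3.99%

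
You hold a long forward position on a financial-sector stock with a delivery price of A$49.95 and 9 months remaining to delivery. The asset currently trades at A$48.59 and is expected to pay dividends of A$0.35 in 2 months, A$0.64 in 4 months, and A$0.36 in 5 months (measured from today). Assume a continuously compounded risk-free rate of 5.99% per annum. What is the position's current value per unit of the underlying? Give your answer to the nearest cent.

PV(remaining dividends) I = 0.35·e^(−0.0599·2/12) + 0.64·e^(−0.0599·4/12) + 0.36·e^(−0.0599·5/12) = 1.3250
Current forward F = (S − I)·e^(rT) = (48.59 − 1.3250)·e^(0.0599·9/12) = 47.2650 × 1.045949 = 49.4368
Value (long) = (F − K)·e^(−rT) = (49.4368 − 49.95) × 0.956069 = -0.4907
Value = -A$0.49

-A$0.49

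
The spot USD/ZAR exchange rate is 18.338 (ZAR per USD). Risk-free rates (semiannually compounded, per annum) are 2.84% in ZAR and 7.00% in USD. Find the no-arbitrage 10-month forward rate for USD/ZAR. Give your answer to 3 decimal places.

17.728

By covered interest parity, F = S · (1+r_ZAR/2)^(2T) / (1+r_USD/2)^(2T)
= 18.338 × 1.023779 / 1.059011 = 18.338 × 0.966731
F = 17.728 ZAR per USD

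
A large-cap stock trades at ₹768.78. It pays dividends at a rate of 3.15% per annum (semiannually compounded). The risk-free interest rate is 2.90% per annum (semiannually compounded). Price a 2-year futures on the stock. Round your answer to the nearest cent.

F = S · (1+r/2)^(2T) / (1+q/2)^(2T)
= 768.78 × 1.059274 / 1.064504 = 768.78 × 0.995087
F = ₹765.00

₹765.00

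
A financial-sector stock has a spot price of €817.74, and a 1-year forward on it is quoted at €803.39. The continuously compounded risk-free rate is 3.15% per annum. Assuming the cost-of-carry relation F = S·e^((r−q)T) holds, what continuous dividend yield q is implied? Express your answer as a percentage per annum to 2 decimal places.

4.92%

From F = S·e^((r−q)T): (r − q) = ln(F/S)/T
ln(803.39/817.74) = ln(0.982452) = -0.017704
(r − q) = -0.017704 / (1) = -0.017704
q = r − ln(F/S)/T = 0.0315 + 0.017704 = 0.049204
q = 4.92%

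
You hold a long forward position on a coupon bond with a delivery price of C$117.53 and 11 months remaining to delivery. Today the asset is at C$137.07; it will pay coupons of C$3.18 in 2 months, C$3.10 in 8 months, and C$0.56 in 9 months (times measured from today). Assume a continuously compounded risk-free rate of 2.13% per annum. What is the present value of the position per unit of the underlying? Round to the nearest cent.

C$15.04

PV(remaining coupons) I = 3.18·e^(−0.0213·2/12) + 3.10·e^(−0.0213·8/12) + 0.56·e^(−0.0213·9/12) = 6.7761
Current forward F = (S − I)·e^(rT) = (137.07 − 6.7761)·e^(0.0213·11/12) = 130.2939 × 1.019717 = 132.8629
Value (long) = (F − K)·e^(−rT) = (132.8629 − 117.53) × 0.980664 = 15.0364
Value = C$15.04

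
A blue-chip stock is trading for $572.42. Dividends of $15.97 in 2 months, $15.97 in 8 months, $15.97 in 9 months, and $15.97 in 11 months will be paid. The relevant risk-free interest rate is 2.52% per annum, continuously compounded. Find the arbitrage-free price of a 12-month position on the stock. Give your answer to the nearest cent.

$522.54

PV(dividends) I = 15.97·e^(−0.0252·2/12) + 15.97·e^(−0.0252·8/12) + 15.97·e^(−0.0252·9/12) + 15.97·e^(−0.0252·11/12)
I = 15.9031 + 15.7039 + 15.6710 + 15.6053 = 62.8833
F = (S − I)·e^(rT) = (572.42 − 62.8833) · e^(0.0252·12/12)
= 509.5367 · e^0.025200 = 509.5367 × 1.025520 = $522.54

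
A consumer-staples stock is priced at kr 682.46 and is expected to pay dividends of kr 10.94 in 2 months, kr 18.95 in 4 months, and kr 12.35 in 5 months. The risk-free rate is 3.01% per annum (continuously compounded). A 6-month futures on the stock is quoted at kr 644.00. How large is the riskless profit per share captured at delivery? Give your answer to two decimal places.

kr 6.33 per share

PV(dividends) I = 10.94·e^(−0.0301·2/12) + 18.95·e^(−0.0301·4/12) + 12.35·e^(−0.0301·5/12) = 41.8422
Fair futures F* = (S − I)·e^(rT) = (682.46 − 41.8422)·e^0.015050 = 640.6178 × 1.015164 = 650.3321
Market kr 644.00 < fair 650.3321: forward underpriced → reverse cash-and-carry (short the stock, invest proceeds at r, pay the dividends, go long the forward).
Profit at T = |F_mkt − F*| = |644.00 − 650.3321| = kr 6.33 per share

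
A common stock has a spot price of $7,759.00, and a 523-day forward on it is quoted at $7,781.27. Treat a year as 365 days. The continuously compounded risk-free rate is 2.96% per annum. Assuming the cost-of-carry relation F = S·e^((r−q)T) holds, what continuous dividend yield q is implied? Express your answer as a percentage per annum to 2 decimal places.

From F = S·e^((r−q)T): (r − q) = ln(F/S)/T
ln(7781.27/7759.00) = ln(1.002870) = 0.002866
(r − q) = 0.002866 / (523/365) = 0.002000
q = r − ln(F/S)/T = 0.0296 − 0.002000 = 0.027600
q = 2.76%

2.76%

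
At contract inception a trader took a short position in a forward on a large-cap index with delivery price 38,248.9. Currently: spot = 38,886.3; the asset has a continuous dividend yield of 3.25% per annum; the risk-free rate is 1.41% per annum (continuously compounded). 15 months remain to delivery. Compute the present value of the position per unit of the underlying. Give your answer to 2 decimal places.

Current fair forward for the remaining 15 months: F = S·e^((r − q)·T), (r − q) = 0.0141 − 0.0325 = -0.0184
F = 38886.3 · e^(-0.0184 × 15/12) = 38886.3 × 0.97726248 = 38002.1220
Value of long forward = (F − K)·e^(−rT) = (38002.1220 − 38248.9) · e^(−0.0141·15/12)
= -246.7780 × 0.98252941 = -242.47
Short position value = −(long value) = 242.47

242.47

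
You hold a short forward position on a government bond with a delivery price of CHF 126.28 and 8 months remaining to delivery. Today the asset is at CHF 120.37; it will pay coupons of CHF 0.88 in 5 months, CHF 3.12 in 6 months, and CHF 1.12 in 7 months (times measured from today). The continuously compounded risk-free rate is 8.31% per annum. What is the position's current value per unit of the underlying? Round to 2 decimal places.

CHF 4.01

PV(remaining coupons) I = 0.88·e^(−0.0831·5/12) + 3.12·e^(−0.0831·6/12) + 1.12·e^(−0.0831·7/12) = 4.9101
Current forward F = (S − I)·e^(rT) = (120.37 − 4.9101)·e^(0.0831·8/12) = 115.4599 × 1.056963 = 122.0368
Value (long) = (F − K)·e^(−rT) = (122.0368 − 126.28) × 0.946107 = -4.0145
Short position value = −(long value) = CHF 4.01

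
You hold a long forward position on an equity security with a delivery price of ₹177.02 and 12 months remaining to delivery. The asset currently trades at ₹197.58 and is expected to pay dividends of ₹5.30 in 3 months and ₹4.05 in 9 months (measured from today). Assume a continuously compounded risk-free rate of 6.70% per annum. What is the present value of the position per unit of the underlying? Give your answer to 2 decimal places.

PV(remaining dividends) I = 5.30·e^(−0.0670·3/12) + 4.05·e^(−0.0670·9/12) = 9.0635
Current forward F = (S − I)·e^(rT) = (197.58 − 9.0635)·e^(0.0670·12/12) = 188.5165 × 1.069295 = 201.5798
Value (long) = (F − K)·e^(−rT) = (201.5798 − 177.02) × 0.935195 = 22.9682
Value = ₹22.97

₹22.97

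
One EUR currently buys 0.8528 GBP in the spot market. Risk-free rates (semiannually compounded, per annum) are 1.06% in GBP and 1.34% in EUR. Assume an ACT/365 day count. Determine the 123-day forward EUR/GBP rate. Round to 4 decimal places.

By covered interest parity, F = S · (1+r_GBP/2)^(2T) / (1+r_EUR/2)^(2T)
= 0.8528 × 1.003569 / 1.004511 = 0.8528 × 0.999062
F = 0.8520 GBP per EUR

0.8520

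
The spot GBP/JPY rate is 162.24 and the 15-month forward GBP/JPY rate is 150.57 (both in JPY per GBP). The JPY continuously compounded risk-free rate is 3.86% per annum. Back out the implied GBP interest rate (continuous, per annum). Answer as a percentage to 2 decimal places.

F = S·e^((r_JPY − r_GBP)T) ⇒ r_GBP = r_JPY − ln(F/S)/T
ln(150.57/162.24) = -0.074649; /(15/12) = -0.059719
r_GBP = 0.0386 + 0.059719 = 0.098319
r_GBP = 9.83%

9.83%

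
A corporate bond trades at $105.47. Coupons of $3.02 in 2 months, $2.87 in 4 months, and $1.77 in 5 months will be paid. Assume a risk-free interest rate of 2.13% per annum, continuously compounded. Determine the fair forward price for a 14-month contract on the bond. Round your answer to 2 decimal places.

PV(coupons) I = 3.02·e^(−0.0213·2/12) + 2.87·e^(−0.0213·4/12) + 1.77·e^(−0.0213·5/12)
I = 3.0093 + 2.8497 + 1.7544 = 7.6134
F = (S − I)·e^(rT) = (105.47 − 7.6134) · e^(0.0213·14/12)
= 97.8566 · e^0.024850 = 97.8566 × 1.025161 = $100.32

$100.32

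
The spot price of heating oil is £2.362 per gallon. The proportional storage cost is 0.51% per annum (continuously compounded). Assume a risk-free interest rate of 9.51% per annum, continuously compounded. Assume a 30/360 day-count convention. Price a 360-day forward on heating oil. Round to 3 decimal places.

£2.611 per gallon

Net carry = r + u − y = 0.0951 + 0.0051 − 0.0000 = 0.1002
F = S·e^((r+u−y)T) = 2.362 · e^(0.1002 × 360/360) = 2.362 · e^0.100200
= 2.362 × 1.105392 = £2.611 per gallon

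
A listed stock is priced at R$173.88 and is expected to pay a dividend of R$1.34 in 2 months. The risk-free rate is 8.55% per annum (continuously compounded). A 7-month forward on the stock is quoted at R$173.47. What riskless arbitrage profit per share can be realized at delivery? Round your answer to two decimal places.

R$7.91 per share

PV(dividends) I = 1.34·e^(−0.0855·2/12) = 1.3210
Fair forward F* = (S − I)·e^(rT) = (173.88 − 1.3210)·e^0.049875 = 172.5590 × 1.051140 = 181.3837
Market R$173.47 < fair 181.3837: forward underpriced → reverse cash-and-carry (short the stock, invest proceeds at r, pay the dividends, go long the forward).
Profit at T = |F_mkt − F*| = |173.47 − 181.3837| = R$7.91 per share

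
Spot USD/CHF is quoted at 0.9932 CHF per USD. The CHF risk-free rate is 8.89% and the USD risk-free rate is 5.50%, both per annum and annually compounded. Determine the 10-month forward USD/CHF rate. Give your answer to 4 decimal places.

By covered interest parity, F = S · (1+r_CHF)^T / (1+r_USD)^T
= 0.9932 × 1.073553 / 1.045628 = 0.9932 × 1.026706
F = 1.0197 CHF per USD

1.0197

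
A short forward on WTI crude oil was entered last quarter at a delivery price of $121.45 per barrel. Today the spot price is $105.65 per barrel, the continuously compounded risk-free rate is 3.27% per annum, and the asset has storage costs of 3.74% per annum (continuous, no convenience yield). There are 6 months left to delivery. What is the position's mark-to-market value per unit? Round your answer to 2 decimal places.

$11.84 per barrel

Current fair forward for the remaining 6 months: F = S·e^((r + u)·T), (r + u) = 0.0327 + 0.0374 = 0.0701
F = 105.65 · e^(0.0701 × 6/12) = 105.65 × 1.035671 = 109.4186
Value of long forward = (F − K)·e^(−rT) = (109.4186 − 121.45) · e^(−0.0327·6/12)
= -12.0314 × 0.983783 = -11.84
Short position value = −(long value) = $11.84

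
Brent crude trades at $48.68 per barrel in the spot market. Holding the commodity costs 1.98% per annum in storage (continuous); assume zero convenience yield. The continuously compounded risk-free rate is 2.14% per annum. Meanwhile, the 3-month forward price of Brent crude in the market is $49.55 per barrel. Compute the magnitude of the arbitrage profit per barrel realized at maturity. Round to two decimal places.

Fair forward: F* = S·e^(carry·T), with carry = (r + u) = 0.0214 + 0.0198 = 0.0412
F* = 48.68 · e^(0.0412 × 3/12) = 48.68 · e^0.010300 = 48.68 × 1.010353 = $49.1840
Market $49.55 > fair $49.1840: forward overpriced → cash-and-carry (buy spot, short the forward).
At maturity, profit = |F_mkt − F*| = |49.55 − 49.1840| = $0.37 per barrel

$0.37 per barrel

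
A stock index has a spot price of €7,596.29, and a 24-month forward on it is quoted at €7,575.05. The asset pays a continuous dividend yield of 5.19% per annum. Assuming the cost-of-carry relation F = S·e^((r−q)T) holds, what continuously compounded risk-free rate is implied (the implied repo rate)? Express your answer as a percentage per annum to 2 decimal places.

5.05%

From F = S·e^((r−q)T): (r − q) = ln(F/S)/T
ln(7575.05/7596.29) = ln(0.997204) = -0.002800
(r − q) = -0.002800 / (24/12) = -0.001400
r = ln(F/S)/T + q = -0.001400 + 0.0519 = 0.050500
r = 5.05%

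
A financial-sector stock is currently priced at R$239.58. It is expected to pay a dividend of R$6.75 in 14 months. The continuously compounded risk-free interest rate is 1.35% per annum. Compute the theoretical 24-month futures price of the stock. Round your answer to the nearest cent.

R$239.31

PV(dividends) I = 6.75·e^(−0.0135·14/12)
I = 6.6445
F = (S − I)·e^(rT) = (239.58 − 6.6445) · e^(0.0135·24/12)
= 232.9355 · e^0.027000 = 232.9355 × 1.027368 = R$239.31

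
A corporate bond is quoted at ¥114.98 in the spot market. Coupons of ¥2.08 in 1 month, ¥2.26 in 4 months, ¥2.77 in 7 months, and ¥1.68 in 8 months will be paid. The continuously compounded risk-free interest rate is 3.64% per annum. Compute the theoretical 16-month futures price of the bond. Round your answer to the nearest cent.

PV(coupons) I = 2.08·e^(−0.0364·1/12) + 2.26·e^(−0.0364·4/12) + 2.77·e^(−0.0364·7/12) + 1.68·e^(−0.0364·8/12)
I = 2.0737 + 2.2327 + 2.7118 + 1.6397 = 8.6579
F = (S − I)·e^(rT) = (114.98 − 8.6579) · e^(0.0364·16/12)
= 106.3221 · e^0.048533 = 106.3221 × 1.049730 = ¥111.61

¥111.61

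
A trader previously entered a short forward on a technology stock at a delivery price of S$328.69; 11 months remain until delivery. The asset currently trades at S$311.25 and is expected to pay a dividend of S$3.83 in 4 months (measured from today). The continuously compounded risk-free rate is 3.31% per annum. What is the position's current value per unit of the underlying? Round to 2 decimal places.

S$11.40

PV(remaining dividends) I = 3.83·e^(−0.0331·4/12) = 3.7880
Current forward F = (S − I)·e^(rT) = (311.25 − 3.7880)·e^(0.0331·11/12) = 307.4620 × 1.030807 = 316.9340
Value (long) = (F − K)·e^(−rT) = (316.9340 − 328.69) × 0.970114 = -11.4047
Short position value = −(long value) = S$11.40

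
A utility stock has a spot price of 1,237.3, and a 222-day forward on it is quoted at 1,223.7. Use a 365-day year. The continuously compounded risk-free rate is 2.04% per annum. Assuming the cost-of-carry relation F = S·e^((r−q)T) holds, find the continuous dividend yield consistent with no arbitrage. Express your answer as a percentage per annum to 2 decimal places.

3.86%

From F = S·e^((r−q)T): (r − q) = ln(F/S)/T
ln(1223.7/1237.3) = ln(0.989008) = -0.011053
(r − q) = -0.011053 / (222/365) = -0.018173
q = r − ln(F/S)/T = 0.0204 + 0.018173 = 0.038573
q = 3.86%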